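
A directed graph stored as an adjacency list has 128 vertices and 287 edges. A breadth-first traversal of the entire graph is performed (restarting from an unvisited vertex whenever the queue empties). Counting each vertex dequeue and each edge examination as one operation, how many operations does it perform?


A full BFS traversal dequeues each vertex once and examines each edge once.
Vertex visits: 128
Edge visits: 287
V + E = 128 + 287 = 415


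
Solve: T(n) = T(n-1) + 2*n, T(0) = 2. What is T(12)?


Expanding the recurrence:
T(12) = T(11) + 2*12
       = T(10) + 2*11 + 2*12
       ...
       = T(0) + 2*(1 + 2 + ... + 12)
       = 2 + 2 * 12*13/2
       = 2 + 2 * 78
       = 2 + 156 = 158


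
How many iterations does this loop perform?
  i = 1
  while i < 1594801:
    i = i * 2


The loop variable doubles each iteration:
i = 1 -> 2 -> 4 -> 8 -> 16 -> 32 -> 64 -> 128 -> 256 -> 512 -> 1024 -> 2048 -> 4096 -> 8192 -> 16384 -> 32768 -> 65536 -> 131072 -> 262144 -> 524288 -> 1048576 -> 2097152 (stop, 2097152 >= 1594801)
Number of doublings = ceil(log2(1594801)) = 21


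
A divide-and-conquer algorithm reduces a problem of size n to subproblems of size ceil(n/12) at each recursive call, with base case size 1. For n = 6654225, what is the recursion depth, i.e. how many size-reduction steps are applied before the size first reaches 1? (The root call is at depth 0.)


Each step divides the size by 12 (rounding up); after k steps the size is ceil(n/12^k), which equals 1 exactly when 12^k >= n.
So the depth is the smallest k with 12^k >= 6654225, i.e. ceil(log_12(6654225)).
12^6 = 2985984 < 6654225 <= 35831808 = 12^7
Recursion depth = 7


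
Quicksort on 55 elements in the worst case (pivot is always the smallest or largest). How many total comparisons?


In the worst case, each partition step picks the worst pivot:
  Partition 1: 54 comparisons (n-1 elements to compare)
  Partition 2: 53 comparisons
  Partition 3: 52 comparisons
  Partition 4: 51 comparisons
  Partition 5: 50 comparisons
  ...
  Last partition: 0 comparisons
Total = (n-1) + (n-2) + ... + 1 + 0 = n*(n-1)/2
= 55*54/2 = 1485


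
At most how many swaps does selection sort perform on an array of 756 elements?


Each of the 755 passes places one element in its final position.
Pass 1: swap minimum into position 0
Pass 2: swap minimum of remaining into position 1
...
Pass 755: last two elements, one swap
Maximum swaps = 756 - 1 = 755


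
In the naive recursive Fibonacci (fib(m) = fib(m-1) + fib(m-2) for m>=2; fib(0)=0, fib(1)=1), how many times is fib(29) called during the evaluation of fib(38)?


Let N(m) = number of times fib(m) is called while evaluating fib(38).
N(38) = 1 (the initial call).
N(37) = 1 (only fib(38) calls it).
For 1 <= m <= 36: fib(m) is called by fib(m+1) and fib(m+2), so
  N(m) = N(m+1) + N(m+2).
fib(0) is called only by fib(2), so N(0) = N(2).
Walk down from m=38:
  N(38)=1, N(37)=1, N(36)=2, N(35)=3, N(34)=5, N(33)=8, N(32)=13, N(31)=21, N(30)=34, N(29)=55
N(29) = 55


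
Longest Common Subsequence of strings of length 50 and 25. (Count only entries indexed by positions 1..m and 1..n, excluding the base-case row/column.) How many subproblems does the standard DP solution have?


DP table indexed by positions in both strings.
First string: 50 positions
Second string: 25 positions
Total = 50 * 25 = 1250


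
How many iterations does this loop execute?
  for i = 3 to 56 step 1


The loop variable i takes values starting at 3 and increments by 1 each iteration.
Sequence: i = 3, 4, 5, 6, 7, 8, 9, 10, 11, ...
The upper bound 56 is inclusive, so the count is floor((last - first) / step) + 1:
floor((56 - 3) / 1) + 1 = floor(53/1) + 1 = 53 + 1 = 54


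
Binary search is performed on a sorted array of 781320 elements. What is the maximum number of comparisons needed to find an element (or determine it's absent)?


Binary search halves the search space each comparison:
  Step 1: search space = 781320 -> 390660
  Step 2: search space = 390660 -> 195330
  Step 3: search space = 195330 -> 97665
  Step 4: search space = 97665 -> 48832
  Step 5: search space = 48832 -> 24416
  Step 6: search space = 24416 -> 12208
  Step 7: search space = 12208 -> 6104
  Step 8: search space = 6104 -> 3052
  Step 9: search space = 3052 -> 1526
  Step 10: search space = 1526 -> 763
  Step 11: search space = 763 -> 381
  Step 12: search space = 381 -> 190
  Step 13: search space = 190 -> 95
  Step 14: search space = 95 -> 47
  Step 15: search space = 47 -> 23
  Step 16: search space = 23 -> 11
  Step 17: search space = 11 -> 5
  Step 18: search space = 5 -> 2
  Step 19: search space = 2 -> 1
  Step 20: search space = 1 (final check)
Maximum comparisons = floor(log2(781320)) + 1 = 19 + 1 = 20


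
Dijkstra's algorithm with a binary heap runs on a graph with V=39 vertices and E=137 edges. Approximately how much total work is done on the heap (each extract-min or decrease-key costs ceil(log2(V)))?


Dijkstra with a binary heap: each vertex is extracted once, each edge may relax once.
Each heap operation costs O(log V).
V + E = 39 + 137 = 176
ceil(log2(39)) = 6 (since 2^5 = 32 < 39 <= 64 = 2^6)
Total heap work = (V+E) * ceil(log2(V)) = 176 * 6 = 1056


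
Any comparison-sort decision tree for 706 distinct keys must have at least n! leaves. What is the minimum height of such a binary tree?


A binary decision tree of height h has at most 2^h leaves and needs at least n! of them, so h >= ceil(log2(n!)).
706! is far too large to multiply out, so use Stirling's series:
  ln(n!) ~ n ln n - n + (1/2) ln(2 pi n) + 1/(12n)  (error below 1/(360 n^3), negligible here)
  ln(706) = 6.5596152
  n ln n = 706 * 6.5596152 = 4631.0883
  (1/2) ln(2 pi * 706) = (1/2) ln(4435.9288) = 4.1987
  1/(12*706) = 0.0001
  ln(706!) ~ 4631.0883 - 706 + 4.1987 + 0.0001 = 3929.2871
Convert to base 2: log2(706!) = 3929.2871 / ln 2 = 3929.2871 / 0.69314718 = 5668.7630
ceil(5668.7630) = 5669


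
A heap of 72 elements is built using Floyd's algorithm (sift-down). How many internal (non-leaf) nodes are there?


Leaf nodes occupy roughly half the array.
Sift-down is called for each internal node, starting from the last one.
Internal nodes = floor(n/2) = floor(72/2) = 36


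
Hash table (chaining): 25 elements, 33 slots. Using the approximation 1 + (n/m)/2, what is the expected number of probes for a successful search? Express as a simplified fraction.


Computing expected probes:
alpha = 25/33
= 1 + alpha/2
= 1 + 25/(2*33)
= (2*33 + 25) / (2*33)
= 91/66


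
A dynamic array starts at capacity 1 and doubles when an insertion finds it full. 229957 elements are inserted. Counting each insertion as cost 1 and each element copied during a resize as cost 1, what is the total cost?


n = 229957
Insertion costs: 229957
Resizes copy 1, 2, 4, ... up to the largest power of 2 that is <= n-1 = 229956, i.e. 131072.
Copy costs = 1 + 2 + 4 + 8 + 16 + 32 + 64 + 128 + 256 + 512 + 1024 + 2048 + 4096 + 8192 + 16384 + 32768 + 65536 + 131072 = 262143
Total = 229957 + 262143 = 492100


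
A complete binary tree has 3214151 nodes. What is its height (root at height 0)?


In a complete binary tree, level k holds nodes 2^k .. 2^(k+1)-1 (1-indexed).
Height = floor(log2(n)) = floor(log2(3214151)) = 21
Check: 2^21 = 2097152 <= 3214151 < 4194304 = 2^22


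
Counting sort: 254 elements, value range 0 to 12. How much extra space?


n = 254 (output array)
k = 13 (count array for 13 distinct values)
Extra space = 254 + 13 = 267


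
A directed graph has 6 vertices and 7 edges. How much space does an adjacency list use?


Adjacency list: one list head per vertex + one entry per edge
Vertex heads: 6
Edge entries: 7
Total = 6 + 7 = 13


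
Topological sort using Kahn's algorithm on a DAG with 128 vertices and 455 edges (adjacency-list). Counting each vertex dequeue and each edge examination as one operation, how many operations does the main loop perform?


Kahn's algorithm:
  1. Compute in-degrees: O(V + E)
  2. Process queue: each vertex dequeued once (O(V))
     each edge examined once (O(E))
Total = V + E = 128 + 455 = 583


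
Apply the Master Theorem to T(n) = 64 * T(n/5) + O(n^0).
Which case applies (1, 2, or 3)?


The Master Theorem: T(n) = a*T(n/b) + O(n^c)
  a = 64, b = 5, c = 0
log_b(a) = log_5(64) ~ 2.584
Compare b^c with a: 5^0 = 1 < 64, so c < log_b(a).
Since c < log_b(a), Case 1 applies.
T(n) = O(n^(log_5 64)) ~ O(n^2.584)
Master Theorem case = 1


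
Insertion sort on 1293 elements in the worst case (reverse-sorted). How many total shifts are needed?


In the worst case (reverse-sorted), each element shifts past all previous:
  Element 1: 1 shifts
  Element 2: 2 shifts
  Element 3: 3 shifts
  Element 4: 4 shifts
  Element 5: 5 shifts
  ...
  Element 1292: 1292 shifts
Total = 1 + 2 + ... + 1292
= 1293*(1293-1)/2 = 835278


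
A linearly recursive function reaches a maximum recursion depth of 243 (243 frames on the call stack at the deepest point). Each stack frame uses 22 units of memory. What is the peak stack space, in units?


Maximum recursion depth = 243 frames
Memory per frame = 22 units
Total stack space = depth * frame_size
= 243 * 22 = 5346


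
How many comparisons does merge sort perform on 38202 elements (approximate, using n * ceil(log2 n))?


Recursion depth: ceil(log2(38202)) = 16
Each recursion level merges n = 38202 elements
Total = 38202 * 16 = 611232


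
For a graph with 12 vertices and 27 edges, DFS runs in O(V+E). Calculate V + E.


A full DFS traversal visits each vertex once and examines each edge once.
V = 12
E = 27
Sum = 12 + 27 = 39


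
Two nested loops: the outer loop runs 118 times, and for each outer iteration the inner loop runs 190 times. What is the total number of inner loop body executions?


Outer loop: 118 iterations
Inner loop: 190 iterations per outer iteration
Total = 118 * 190 = 22420


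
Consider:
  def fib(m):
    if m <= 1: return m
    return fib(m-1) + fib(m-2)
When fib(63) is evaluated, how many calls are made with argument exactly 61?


Let N(m) = number of times fib(m) is called while evaluating fib(63).
N(63) = 1 (the initial call).
N(62) = 1 (only fib(63) calls it).
For 1 <= m <= 61: fib(m) is called by fib(m+1) and fib(m+2), so
  N(m) = N(m+1) + N(m+2).
fib(0) is called only by fib(2), so N(0) = N(2).
Walk down from m=63:
  N(63)=1, N(62)=1, N(61)=2
N(61) = 2


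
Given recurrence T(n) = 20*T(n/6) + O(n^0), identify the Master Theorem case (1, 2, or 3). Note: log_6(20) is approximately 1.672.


Master Theorem parameters: a=20, b=6, c=0
log_b(a) = 1.672
Compare b^c with a: 6^0 = 1 < 20, so c < log_b(a).
Comparing c=0 vs log_b(a)=1.672:
0 < 1.672 => Case 1
Result: T(n) = O(n^(log_6 20)) ~ O(n^1.672)
Master Theorem case = 1


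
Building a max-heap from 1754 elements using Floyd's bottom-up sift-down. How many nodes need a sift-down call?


In a heap of 1754 elements (0-indexed array):
  Last element index: 1753
  Parent of last element: floor((1753 - 1) / 2) = 876
  Internal nodes: indices 0 to 876
  Count = floor(1754/2) = 877


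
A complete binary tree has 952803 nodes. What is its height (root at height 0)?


In a complete binary tree, level k holds nodes 2^k .. 2^(k+1)-1 (1-indexed).
Height = floor(log2(n)) = floor(log2(952803)) = 19
Check: 2^19 = 524288 <= 952803 < 1048576 = 2^20


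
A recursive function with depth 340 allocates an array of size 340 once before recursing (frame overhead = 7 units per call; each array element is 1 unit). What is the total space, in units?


Array allocation: 340 units (allocated once)
Stack frames: 340 deep * 7 per frame = 2380 units
Total = 340 + 2380 = 2720


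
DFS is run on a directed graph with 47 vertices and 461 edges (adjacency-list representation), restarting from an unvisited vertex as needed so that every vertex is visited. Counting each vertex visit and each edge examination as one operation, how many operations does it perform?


A full DFS traversal processes each vertex exactly once (push/pop on stack).
Each directed edge is examined once.
V = 47, E = 461
V + E = 508


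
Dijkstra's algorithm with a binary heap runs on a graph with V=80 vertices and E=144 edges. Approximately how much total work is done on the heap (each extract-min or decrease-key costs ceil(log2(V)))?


Dijkstra with a binary heap: each vertex is extracted once, each edge may relax once.
Each heap operation costs O(log V).
V + E = 80 + 144 = 224
ceil(log2(80)) = 7 (since 2^6 = 64 < 80 <= 128 = 2^7)
Total heap work = (V+E) * ceil(log2(V)) = 224 * 7 = 1568


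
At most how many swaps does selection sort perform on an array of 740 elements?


Each of the 739 passes places one element in its final position.
Pass 1: swap minimum into position 0
Pass 2: swap minimum of remaining into position 1
...
Pass 739: last two elements, one swap
Maximum swaps = 740 - 1 = 739


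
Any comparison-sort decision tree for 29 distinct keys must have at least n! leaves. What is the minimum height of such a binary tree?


A binary decision tree of height h has at most 2^h leaves and needs at least n! of them, so h >= ceil(log2(n!)).
Compute 29! as a running product:
  x2 = 2, x3 = 6, x4 = 24, x5 = 120
  x6 = 720, x7 = 5040, x8 = 40320, x9 = 362880
  x10 = 3628800, x11 = 39916800, x12 = 479001600, x13 = 6227020800
  x14 = 87178291200, x15 = 1307674368000, x16 = 20922789888000, x17 = 355687428096000
  x18 = 6402373705728000, x19 = 121645100408832000, x20 = 2432902008176640000, x21 = 51090942171709440000
  x22 = 1124000727777607680000, x23 = 25852016738884976640000, x24 = 620448401733239439360000, x25 = 15511210043330985984000000
  x26 = 403291461126605635584000000, x27 = 10888869450418352160768000000, x28 = 304888344611713860501504000000, x29 = 8841761993739701954543616000000
29! = 8841761993739701954543616000000
Bracket between powers of 2:
  2^102 = 5070602400912917605986812821504 < 8841761993739701954543616000000 <= 10141204801825835211973625643008 = 2^103
So ceil(log2(29!)) = 103


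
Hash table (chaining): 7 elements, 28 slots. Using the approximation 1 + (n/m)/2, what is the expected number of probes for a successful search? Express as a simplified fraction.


Computing expected probes:
alpha = 7/28
= 1 + alpha/2
= 1 + 7/(2*28)
= (2*28 + 7) / (2*28)
= 63/56 = 9/8


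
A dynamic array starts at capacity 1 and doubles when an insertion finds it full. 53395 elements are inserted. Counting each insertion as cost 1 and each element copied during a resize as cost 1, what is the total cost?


n = 53395
Insertion costs: 53395
Resizes copy 1, 2, 4, ... up to the largest power of 2 that is <= n-1 = 53394, i.e. 32768.
Copy costs = 1 + 2 + 4 + 8 + 16 + 32 + 64 + 128 + 256 + 512 + 1024 + 2048 + 4096 + 8192 + 16384 + 32768 = 65535
Total = 53395 + 65535 = 118930


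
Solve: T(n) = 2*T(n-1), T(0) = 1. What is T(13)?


Unrolling:
T(13) = 2*T(12) = 2^2*T(11) = ... = 2^13*T(0)
= 2^13 * 1
= 8192 * 1 = 8192


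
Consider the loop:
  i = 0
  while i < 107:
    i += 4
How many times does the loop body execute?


Starting at i = 0, each iteration adds 4.
Iterations until i >= 107:
  Iteration 1: i = 0 -> i = 4
  Iteration 2: i = 4 -> i = 8
  Iteration 3: i = 8 -> i = 12
  Iteration 4: i = 12 -> i = 16
  Iteration 5: i = 16 -> i = 20
  Iteration 6: i = 20 -> i = 24
  Iteration 7: i = 24 -> i = 28
  Iteration 8: i = 28 -> i = 32
  ... continuing ...
Total iterations = ceil(107/4) = 27


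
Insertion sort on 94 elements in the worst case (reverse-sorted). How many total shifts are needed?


In the worst case (reverse-sorted), each element shifts past all previous:
  Element 1: 1 shifts
  Element 2: 2 shifts
  Element 3: 3 shifts
  Element 4: 4 shifts
  Element 5: 5 shifts
  ...
  Element 93: 93 shifts
Total = 1 + 2 + ... + 93
= 94*(94-1)/2 = 4371


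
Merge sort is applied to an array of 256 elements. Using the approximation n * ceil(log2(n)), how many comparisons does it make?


Merge sort divides the array into halves recursively.
Number of levels = ceil(log2(256)) = 8
At each level, approximately n = 256 comparisons are needed for merging.
Total comparisons ~ n * ceil(log2(n)) = 256 * 8 = 2048


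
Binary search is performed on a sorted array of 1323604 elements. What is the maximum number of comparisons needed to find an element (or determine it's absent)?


Binary search halves the search space each comparison:
  Step 1: search space = 1323604 -> 661802
  Step 2: search space = 661802 -> 330901
  Step 3: search space = 330901 -> 165450
  Step 4: search space = 165450 -> 82725
  Step 5: search space = 82725 -> 41362
  Step 6: search space = 41362 -> 20681
  Step 7: search space = 20681 -> 10340
  Step 8: search space = 10340 -> 5170
  Step 9: search space = 5170 -> 2585
  Step 10: search space = 2585 -> 1292
  Step 11: search space = 1292 -> 646
  Step 12: search space = 646 -> 323
  Step 13: search space = 323 -> 161
  Step 14: search space = 161 -> 80
  Step 15: search space = 80 -> 40
  Step 16: search space = 40 -> 20
  Step 17: search space = 20 -> 10
  Step 18: search space = 10 -> 5
  Step 19: search space = 5 -> 2
  Step 20: search space = 2 -> 1
  Step 21: search space = 1 (final check)
Maximum comparisons = floor(log2(1323604)) + 1 = 20 + 1 = 21


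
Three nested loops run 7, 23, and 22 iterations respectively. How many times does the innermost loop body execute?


Loop 1 (outermost): 7 iterations
Loop 2 (middle): 23 iterations per outer
Loop 3 (innermost): 22 iterations per middle
Total = 7 * 23 * 22 = 3542


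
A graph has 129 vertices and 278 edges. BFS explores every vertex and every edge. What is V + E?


A full BFS traversal dequeues each vertex once and examines each edge once.
Vertex visits: 129
Edge visits: 278
V + E = 129 + 278 = 407


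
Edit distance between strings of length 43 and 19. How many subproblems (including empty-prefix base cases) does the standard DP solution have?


The table includes base cases (empty prefixes).
Rows: (m+1) = 44
Columns: (n+1) = 20
Total = 44 * 20 = 880


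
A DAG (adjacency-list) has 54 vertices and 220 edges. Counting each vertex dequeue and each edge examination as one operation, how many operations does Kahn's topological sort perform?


V = 54 (vertex processing)
E = 220 (edge processing)
V + E = 54 + 220 = 274


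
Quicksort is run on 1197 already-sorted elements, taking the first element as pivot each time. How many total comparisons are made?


Sum of comparisons per partition:
1196 + 1195 + ... + 1 + 0
= 1197 * (1197 - 1) / 2
= 1197 * 1196 / 2
= 715806


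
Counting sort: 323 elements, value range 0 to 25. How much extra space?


n = 323 (output array)
k = 26 (count array for 26 distinct values)
Extra space = 323 + 26 = 349


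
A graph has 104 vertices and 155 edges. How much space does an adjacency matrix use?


Adjacency matrix: V x V grid of entries
Space = V^2 = 104^2 = 104 * 104 = 10816


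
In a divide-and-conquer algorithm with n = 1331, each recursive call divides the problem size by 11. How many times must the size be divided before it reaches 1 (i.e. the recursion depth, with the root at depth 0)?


Number of divisions = log_11(1331)
Sizes: 1331 -> 121 -> 11 -> 1 (3 divisions)
Recursion depth = 3


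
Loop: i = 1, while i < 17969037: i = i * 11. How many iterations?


i multiplies by 11 each step:
i = 1 -> 11 -> 121 -> 1331 -> 14641 -> 161051 -> 1771561 -> 19487171 (stop)
Iterations = ceil(log_11(17969037)) = 7


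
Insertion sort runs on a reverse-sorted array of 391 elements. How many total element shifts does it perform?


Sum of shifts = 1 + 2 + 3 + ... + 390
= 391 * 390 / 2
= 152490 / 2
= 76245


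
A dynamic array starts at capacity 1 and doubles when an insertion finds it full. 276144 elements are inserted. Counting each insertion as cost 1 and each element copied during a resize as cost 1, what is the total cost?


n = 276144
Insertion costs: 276144
Resizes copy 1, 2, 4, ... up to the largest power of 2 that is <= n-1 = 276143, i.e. 262144.
Copy costs = 1 + 2 + 4 + 8 + 16 + 32 + 64 + 128 + 256 + 512 + 1024 + 2048 + 4096 + 8192 + 16384 + 32768 + 65536 + 131072 + 262144 = 524287
Total = 276144 + 524287 = 800431


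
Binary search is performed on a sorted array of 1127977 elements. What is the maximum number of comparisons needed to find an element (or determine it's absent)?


Binary search halves the search space each comparison:
  Step 1: search space = 1127977 -> 563988
  Step 2: search space = 563988 -> 281994
  Step 3: search space = 281994 -> 140997
  Step 4: search space = 140997 -> 70498
  Step 5: search space = 70498 -> 35249
  Step 6: search space = 35249 -> 17624
  Step 7: search space = 17624 -> 8812
  Step 8: search space = 8812 -> 4406
  Step 9: search space = 4406 -> 2203
  Step 10: search space = 2203 -> 1101
  Step 11: search space = 1101 -> 550
  Step 12: search space = 550 -> 275
  Step 13: search space = 275 -> 137
  Step 14: search space = 137 -> 68
  Step 15: search space = 68 -> 34
  Step 16: search space = 34 -> 17
  Step 17: search space = 17 -> 8
  Step 18: search space = 8 -> 4
  Step 19: search space = 4 -> 2
  Step 20: search space = 2 -> 1
  Step 21: search space = 1 (final check)
Maximum comparisons = floor(log2(1127977)) + 1 = 20 + 1 = 21


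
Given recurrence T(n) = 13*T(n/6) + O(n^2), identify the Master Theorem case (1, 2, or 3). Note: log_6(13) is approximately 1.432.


Master Theorem parameters: a=13, b=6, c=2
log_b(a) = 1.432
Compare b^c with a: 6^2 = 36 > 13, so c > log_b(a).
Comparing c=2 vs log_b(a)=1.432:
2 > 1.432 => Case 3
Result: T(n) = O(n^2)
Master Theorem case = 3


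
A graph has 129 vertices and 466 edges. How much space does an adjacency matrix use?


Adjacency matrix: V x V grid of entries
Space = V^2 = 129^2 = 129 * 129 = 16641


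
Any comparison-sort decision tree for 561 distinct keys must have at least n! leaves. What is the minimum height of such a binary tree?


A binary decision tree of height h has at most 2^h leaves and needs at least n! of them, so h >= ceil(log2(n!)).
561! is far too large to multiply out, so use Stirling's series:
  ln(n!) ~ n ln n - n + (1/2) ln(2 pi n) + 1/(12n)  (error below 1/(360 n^3), negligible here)
  ln(561) = 6.3297209
  n ln n = 561 * 6.3297209 = 3550.9734
  (1/2) ln(2 pi * 561) = (1/2) ln(3524.8670) = 4.0838
  1/(12*561) = 0.0001
  ln(561!) ~ 3550.9734 - 561 + 4.0838 + 0.0001 = 2994.0573
Convert to base 2: log2(561!) = 2994.0573 / ln 2 = 2994.0573 / 0.69314718 = 4319.5116
ceil(4319.5116) = 4320


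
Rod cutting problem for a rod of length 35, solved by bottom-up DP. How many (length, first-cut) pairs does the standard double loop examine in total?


For each subproblem length i = 1..35, the inner loop considers i possible first cuts.
Total = 1 + 2 + ... + 35
= 35*(35+1)/2
= 35*36/2 = 630


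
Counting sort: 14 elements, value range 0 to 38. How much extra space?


n = 14 (output array)
k = 39 (count array for 39 distinct values)
Extra space = 14 + 39 = 53


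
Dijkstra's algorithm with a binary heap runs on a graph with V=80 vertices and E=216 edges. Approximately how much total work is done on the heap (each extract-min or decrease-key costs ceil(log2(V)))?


Dijkstra with a binary heap: each vertex is extracted once, each edge may relax once.
Each heap operation costs O(log V).
V + E = 80 + 216 = 296
ceil(log2(80)) = 7 (since 2^6 = 64 < 80 <= 128 = 2^7)
Total heap work = (V+E) * ceil(log2(V)) = 296 * 7 = 2072


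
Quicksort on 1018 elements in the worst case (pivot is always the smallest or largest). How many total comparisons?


In the worst case, each partition step picks the worst pivot:
  Partition 1: 1017 comparisons (n-1 elements to compare)
  Partition 2: 1016 comparisons
  Partition 3: 1015 comparisons
  Partition 4: 1014 comparisons
  Partition 5: 1013 comparisons
  ...
  Last partition: 0 comparisons
Total = (n-1) + (n-2) + ... + 1 + 0 = n*(n-1)/2
= 1018*1017/2 = 517653


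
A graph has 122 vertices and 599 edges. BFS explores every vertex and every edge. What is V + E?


A full BFS traversal dequeues each vertex once and examines each edge once.
Vertex visits: 122
Edge visits: 599
V + E = 122 + 599 = 721


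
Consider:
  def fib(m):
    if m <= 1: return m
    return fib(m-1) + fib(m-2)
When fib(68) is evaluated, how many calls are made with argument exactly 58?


Let N(m) = number of times fib(m) is called while evaluating fib(68).
N(68) = 1 (the initial call).
N(67) = 1 (only fib(68) calls it).
For 1 <= m <= 66: fib(m) is called by fib(m+1) and fib(m+2), so
  N(m) = N(m+1) + N(m+2).
fib(0) is called only by fib(2), so N(0) = N(2).
Walk down from m=68:
  N(68)=1, N(67)=1, N(66)=2, N(65)=3, N(64)=5, N(63)=8, N(62)=13, N(61)=21, N(60)=34, N(59)=55, N(58)=89
N(58) = 89


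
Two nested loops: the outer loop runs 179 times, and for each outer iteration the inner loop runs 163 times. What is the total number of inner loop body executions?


Outer loop: 179 iterations
Inner loop: 163 iterations per outer iteration
Total = 179 * 163 = 29177


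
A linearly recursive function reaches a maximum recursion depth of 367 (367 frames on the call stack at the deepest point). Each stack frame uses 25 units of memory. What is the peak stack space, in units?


Maximum recursion depth = 367 frames
Memory per frame = 25 units
Total stack space = depth * frame_size
= 367 * 25 = 9175


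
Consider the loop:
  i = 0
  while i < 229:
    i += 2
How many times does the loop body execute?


Starting at i = 0, each iteration adds 2.
Iterations until i >= 229:
  Iteration 1: i = 0 -> i = 2
  Iteration 2: i = 2 -> i = 4
  Iteration 3: i = 4 -> i = 6
  Iteration 4: i = 6 -> i = 8
  Iteration 5: i = 8 -> i = 10
  Iteration 6: i = 10 -> i = 12
  Iteration 7: i = 12 -> i = 14
  Iteration 8: i = 14 -> i = 16
  ... continuing ...
Total iterations = ceil(229/2) = 115


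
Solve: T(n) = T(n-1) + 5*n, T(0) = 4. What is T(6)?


Expanding the recurrence:
T(6) = T(5) + 5*6
       = T(4) + 5*5 + 5*6
       ...
       = T(0) + 5*(1 + 2 + ... + 6)
       = 4 + 5 * 6*7/2
       = 4 + 5 * 21
       = 4 + 105 = 109


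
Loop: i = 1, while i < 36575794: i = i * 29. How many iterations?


i multiplies by 29 each step:
i = 1 -> 29 -> 841 -> 24389 -> 707281 -> 20511149 -> 594823321 (stop)
Iterations = ceil(log_29(36575794)) = 6


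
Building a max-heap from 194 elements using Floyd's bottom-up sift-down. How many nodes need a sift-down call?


In a heap of 194 elements (0-indexed array):
  Last element index: 193
  Parent of last element: floor((193 - 1) / 2) = 96
  Internal nodes: indices 0 to 96
  Count = floor(194/2) = 97


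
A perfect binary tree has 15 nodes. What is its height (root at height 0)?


For a perfect binary tree of height h: n = 2^(h+1) - 1, so h = log2(n+1) - 1.
  n + 1 = 16 = 2^4
  log2(16) = 4
  height = 4 - 1 = 3


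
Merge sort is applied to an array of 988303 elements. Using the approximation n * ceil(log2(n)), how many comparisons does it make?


Merge sort divides the array into halves recursively.
Number of levels = ceil(log2(988303)) = 20
At each level, approximately n = 988303 comparisons are needed for merging.
Total comparisons ~ n * ceil(log2(n)) = 988303 * 20 = 19766060


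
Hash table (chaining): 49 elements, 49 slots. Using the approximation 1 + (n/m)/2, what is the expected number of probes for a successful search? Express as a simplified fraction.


Computing expected probes:
alpha = 49/49
= 1 + alpha/2
= 1 + 49/(2*49)
= (2*49 + 49) / (2*49)
= 147/98 = 3/2


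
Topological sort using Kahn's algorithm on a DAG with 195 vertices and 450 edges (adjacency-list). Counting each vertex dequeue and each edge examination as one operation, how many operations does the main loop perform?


Kahn's algorithm:
  1. Compute in-degrees: O(V + E)
  2. Process queue: each vertex dequeued once (O(V))
     each edge examined once (O(E))
Total = V + E = 195 + 450 = 645


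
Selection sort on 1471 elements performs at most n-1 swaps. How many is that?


Each of the 1470 passes places one element in its final position.
Pass 1: swap minimum into position 0
Pass 2: swap minimum of remaining into position 1
...
Pass 1470: last two elements, one swap
Maximum swaps = 1471 - 1 = 1470


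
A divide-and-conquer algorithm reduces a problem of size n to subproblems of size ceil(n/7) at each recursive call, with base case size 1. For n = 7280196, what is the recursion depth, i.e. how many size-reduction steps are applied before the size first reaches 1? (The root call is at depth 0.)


Each step divides the size by 7 (rounding up); after k steps the size is ceil(n/7^k), which equals 1 exactly when 7^k >= n.
So the depth is the smallest k with 7^k >= 7280196, i.e. ceil(log_7(7280196)).
7^8 = 5764801 < 7280196 <= 40353607 = 7^9
Recursion depth = 9


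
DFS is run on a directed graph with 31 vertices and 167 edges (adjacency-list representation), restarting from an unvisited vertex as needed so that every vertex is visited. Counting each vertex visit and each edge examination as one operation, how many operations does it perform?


A full DFS traversal processes each vertex exactly once (push/pop on stack).
Each directed edge is examined once.
V = 31, E = 167
V + E = 198


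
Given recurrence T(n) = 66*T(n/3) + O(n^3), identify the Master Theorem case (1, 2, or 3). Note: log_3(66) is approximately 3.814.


Master Theorem parameters: a=66, b=3, c=3
log_b(a) = 3.814
Compare b^c with a: 3^3 = 27 < 66, so c < log_b(a).
Comparing c=3 vs log_b(a)=3.814:
3 < 3.814 => Case 1
Result: T(n) = O(n^(log_3 66)) ~ O(n^3.814)
Master Theorem case = 1


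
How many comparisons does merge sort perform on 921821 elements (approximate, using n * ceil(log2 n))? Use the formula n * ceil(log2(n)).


Recursion depth: ceil(log2(921821)) = 20
Each recursion level merges n = 921821 elements
Total = 921821 * 20 = 18436420


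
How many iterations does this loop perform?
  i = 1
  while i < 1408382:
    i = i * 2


The loop variable doubles each iteration:
i = 1 -> 2 -> 4 -> 8 -> 16 -> 32 -> 64 -> 128 -> 256 -> 512 -> 1024 -> 2048 -> 4096 -> 8192 -> 16384 -> 32768 -> 65536 -> 131072 -> 262144 -> 524288 -> 1048576 -> 2097152 (stop, 2097152 >= 1408382)
Number of doublings = ceil(log2(1408382)) = 21


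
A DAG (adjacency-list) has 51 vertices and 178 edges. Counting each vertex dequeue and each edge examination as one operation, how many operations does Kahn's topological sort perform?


V = 51 (vertex processing)
E = 178 (edge processing)
V + E = 51 + 178 = 229


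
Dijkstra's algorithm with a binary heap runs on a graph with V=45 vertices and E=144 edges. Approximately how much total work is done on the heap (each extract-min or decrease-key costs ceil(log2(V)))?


Dijkstra with a binary heap: each vertex is extracted once, each edge may relax once.
Each heap operation costs O(log V).
V + E = 45 + 144 = 189
ceil(log2(45)) = 6 (since 2^5 = 32 < 45 <= 64 = 2^6)
Total heap work = (V+E) * ceil(log2(V)) = 189 * 6 = 1134


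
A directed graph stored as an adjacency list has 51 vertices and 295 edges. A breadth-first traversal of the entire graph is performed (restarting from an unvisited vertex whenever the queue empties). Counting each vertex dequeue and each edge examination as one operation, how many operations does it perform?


A full BFS traversal dequeues each vertex once and examines each edge once.
Vertex visits: 51
Edge visits: 295
V + E = 51 + 295 = 346


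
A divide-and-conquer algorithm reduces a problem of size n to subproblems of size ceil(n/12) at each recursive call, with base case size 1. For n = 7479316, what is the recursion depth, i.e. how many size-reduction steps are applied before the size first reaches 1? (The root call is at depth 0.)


Each step divides the size by 12 (rounding up); after k steps the size is ceil(n/12^k), which equals 1 exactly when 12^k >= n.
So the depth is the smallest k with 12^k >= 7479316, i.e. ceil(log_12(7479316)).
12^6 = 2985984 < 7479316 <= 35831808 = 12^7
Recursion depth = 7


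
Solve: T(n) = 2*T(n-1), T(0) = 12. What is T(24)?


Unrolling:
T(24) = 2*T(23) = 2^2*T(22) = ... = 2^24*T(0)
= 2^24 * 12
= 16777216 * 12 = 201326592


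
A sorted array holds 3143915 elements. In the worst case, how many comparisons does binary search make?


Halving sequence: 3143915 -> 1571957 -> 785978 -> 392989 -> 196494 -> 98247 -> 49123 -> 24561 -> 12280 -> 6140 -> 3070 -> 1535 -> 767 -> 383 -> 191 -> 95 -> 47 -> 23 -> 11 -> 5 -> 2 -> 1
Number of halvings = 21
Max comparisons = 21 + 1 = 22


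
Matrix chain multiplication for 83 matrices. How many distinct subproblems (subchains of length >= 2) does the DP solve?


Subproblems are indexed by (i, j) where i < j.
Number of such pairs = n*(n-1)/2
= 83 * 82 / 2
= 3403


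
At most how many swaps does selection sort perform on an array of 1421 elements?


Each of the 1420 passes places one element in its final position.
Pass 1: swap minimum into position 0
Pass 2: swap minimum of remaining into position 1
...
Pass 1420: last two elements, one swap
Maximum swaps = 1421 - 1 = 1420


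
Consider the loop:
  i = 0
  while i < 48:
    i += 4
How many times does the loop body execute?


Starting at i = 0, each iteration adds 4.
Iterations until i >= 48:
  Iteration 1: i = 0 -> i = 4
  Iteration 2: i = 4 -> i = 8
  Iteration 3: i = 8 -> i = 12
  Iteration 4: i = 12 -> i = 16
  Iteration 5: i = 16 -> i = 20
  Iteration 6: i = 20 -> i = 24
  Iteration 7: i = 24 -> i = 28
  Iteration 8: i = 28 -> i = 32
  ... continuing ...
Total iterations = ceil(48/4) = 12


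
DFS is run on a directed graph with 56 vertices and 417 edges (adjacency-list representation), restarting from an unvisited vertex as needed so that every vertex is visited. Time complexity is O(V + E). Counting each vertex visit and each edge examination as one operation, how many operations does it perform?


A full DFS traversal processes each vertex exactly once (push/pop on stack).
Each directed edge is examined once.
V = 56, E = 417
V + E = 473


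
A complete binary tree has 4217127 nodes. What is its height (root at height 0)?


In a complete binary tree, level k holds nodes 2^k .. 2^(k+1)-1 (1-indexed).
Height = floor(log2(n)) = floor(log2(4217127)) = 22
Check: 2^22 = 4194304 <= 4217127 < 8388608 = 2^23


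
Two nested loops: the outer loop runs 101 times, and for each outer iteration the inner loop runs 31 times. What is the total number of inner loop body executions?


Outer loop: 101 iterations
Inner loop: 31 iterations per outer iteration
Total = 101 * 31 = 3131


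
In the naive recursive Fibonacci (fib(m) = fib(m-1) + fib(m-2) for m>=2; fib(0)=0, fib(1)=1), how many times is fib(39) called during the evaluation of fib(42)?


Let N(m) = number of times fib(m) is called while evaluating fib(42).
N(42) = 1 (the initial call).
N(41) = 1 (only fib(42) calls it).
For 1 <= m <= 40: fib(m) is called by fib(m+1) and fib(m+2), so
  N(m) = N(m+1) + N(m+2).
fib(0) is called only by fib(2), so N(0) = N(2).
Walk down from m=42:
  N(42)=1, N(41)=1, N(40)=2, N(39)=3
N(39) = 3


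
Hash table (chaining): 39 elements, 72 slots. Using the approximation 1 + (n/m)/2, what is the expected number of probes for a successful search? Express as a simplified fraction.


Computing expected probes:
alpha = 39/72
= 1 + alpha/2
= 1 + 39/(2*72)
= (2*72 + 39) / (2*72)
= 183/144 = 61/48


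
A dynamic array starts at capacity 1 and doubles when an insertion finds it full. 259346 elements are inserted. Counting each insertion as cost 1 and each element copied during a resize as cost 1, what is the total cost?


n = 259346
Insertion costs: 259346
Resizes copy 1, 2, 4, ... up to the largest power of 2 that is <= n-1 = 259345, i.e. 131072.
Copy costs = 1 + 2 + 4 + 8 + 16 + 32 + 64 + 128 + 256 + 512 + 1024 + 2048 + 4096 + 8192 + 16384 + 32768 + 65536 + 131072 = 262143
Total = 259346 + 262143 = 521489


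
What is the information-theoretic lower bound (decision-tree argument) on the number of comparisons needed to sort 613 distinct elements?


A binary decision tree of height h has at most 2^h leaves and needs at least n! of them, so h >= ceil(log2(n!)).
613! is far too large to multiply out, so use Stirling's series:
  ln(n!) ~ n ln n - n + (1/2) ln(2 pi n) + 1/(12n)  (error below 1/(360 n^3), negligible here)
  ln(613) = 6.4183649
  n ln n = 613 * 6.4183649 = 3934.4577
  (1/2) ln(2 pi * 613) = (1/2) ln(3851.5926) = 4.1281
  1/(12*613) = 0.0001
  ln(613!) ~ 3934.4577 - 613 + 4.1281 + 0.0001 = 3325.5859
Convert to base 2: log2(613!) = 3325.5859 / ln 2 = 3325.5859 / 0.69314718 = 4797.8063
ceil(4797.8063) = 4798


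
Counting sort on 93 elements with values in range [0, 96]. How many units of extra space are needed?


Output array size: 93 (to store sorted result)
Count array size: 97 (one slot per possible value, range 0 to 96)
Total extra space = 93 + 97 = 190


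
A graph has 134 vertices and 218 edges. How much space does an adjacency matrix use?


Adjacency matrix: V x V grid of entries
Space = V^2 = 134^2 = 134 * 134 = 17956


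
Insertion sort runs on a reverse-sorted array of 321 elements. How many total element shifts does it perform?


Sum of shifts = 1 + 2 + 3 + ... + 320
= 321 * 320 / 2
= 102720 / 2
= 51360


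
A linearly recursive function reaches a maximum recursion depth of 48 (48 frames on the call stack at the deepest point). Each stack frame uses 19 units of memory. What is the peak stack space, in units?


Maximum recursion depth = 48 frames
Memory per frame = 19 units
Total stack space = depth * frame_size
= 48 * 19 = 912


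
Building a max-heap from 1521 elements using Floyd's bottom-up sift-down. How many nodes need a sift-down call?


In a heap of 1521 elements (0-indexed array):
  Last element index: 1520
  Parent of last element: floor((1520 - 1) / 2) = 759
  Internal nodes: indices 0 to 759
  Count = floor(1521/2) = 760


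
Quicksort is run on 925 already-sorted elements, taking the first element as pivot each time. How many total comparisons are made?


Sum of comparisons per partition:
924 + 923 + ... + 1 + 0
= 925 * (925 - 1) / 2
= 925 * 924 / 2
= 427350


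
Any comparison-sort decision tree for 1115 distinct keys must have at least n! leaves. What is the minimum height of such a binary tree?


A binary decision tree of height h has at most 2^h leaves and needs at least n! of them, so h >= ceil(log2(n!)).
1115! is far too large to multiply out, so use Stirling's series:
  ln(n!) ~ n ln n - n + (1/2) ln(2 pi n) + 1/(12n)  (error below 1/(360 n^3), negligible here)
  ln(1115) = 7.0166097
  n ln n = 1115 * 7.0166097 = 7823.5198
  (1/2) ln(2 pi * 1115) = (1/2) ln(7005.7516) = 4.4272
  1/(12*1115) = 0.0001
  ln(1115!) ~ 7823.5198 - 1115 + 4.4272 + 0.0001 = 6712.9471
Convert to base 2: log2(1115!) = 6712.9471 / ln 2 = 6712.9471 / 0.69314718 = 9684.7355
ceil(9684.7355) = 9685


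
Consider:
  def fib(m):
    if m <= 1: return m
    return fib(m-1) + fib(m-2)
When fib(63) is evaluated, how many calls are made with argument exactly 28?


Let N(m) = number of times fib(m) is called while evaluating fib(63).
N(63) = 1 (the initial call).
N(62) = 1 (only fib(63) calls it).
For 1 <= m <= 61: fib(m) is called by fib(m+1) and fib(m+2), so
  N(m) = N(m+1) + N(m+2).
fib(0) is called only by fib(2), so N(0) = N(2).
Walk down from m=63:
  N(63)=1, N(62)=1, N(61)=2, N(60)=3, N(59)=5, N(58)=8, N(57)=13, N(56)=21, N(55)=34, N(54)=55, N(53)=89, N(52)=144, N(51)=233, N(50)=377, N(49)=610, N(48)=987, N(47)=1597, N(46)=2584, N(45)=4181, N(44)=6765, N(43)=10946, N(42)=17711, N(41)=28657, N(40)=46368, N(39)=75025, N(38)=121393, N(37)=196418, N(36)=317811, N(35)=514229, N(34)=832040, N(33)=1346269, N(32)=2178309, N(31)=3524578, N(30)=5702887, N(29)=9227465, N(28)=14930352
N(28) = 14930352


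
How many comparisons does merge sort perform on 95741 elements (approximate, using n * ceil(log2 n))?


Recursion depth: ceil(log2(95741)) = 17
Each recursion level merges n = 95741 elements
Total = 95741 * 17 = 1627597
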